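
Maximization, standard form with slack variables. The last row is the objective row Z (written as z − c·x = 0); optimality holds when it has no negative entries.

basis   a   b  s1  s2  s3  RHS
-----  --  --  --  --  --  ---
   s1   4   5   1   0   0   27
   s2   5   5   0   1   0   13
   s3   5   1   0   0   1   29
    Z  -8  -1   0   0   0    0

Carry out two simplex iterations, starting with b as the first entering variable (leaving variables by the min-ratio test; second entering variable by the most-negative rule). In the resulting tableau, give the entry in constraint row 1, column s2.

Ratio test on column b — row 1: 27/5 = 27/5; row 2: 13/5 = 13/5; row 3: 29/1 = 29. Minimum is 13/5 at row 2 (s2 leaves); pivot element 5.
Divide row 2 by 5; eliminate column b from the other rows.
Second iteration: most negative Z-row entry is -7 in column a, so a enters.
Ratio test on column a — row 1: entry -1 ≤ 0; row 2: (13/5)/1 = 13/5; row 3: (132/5)/4 = 33/5. Minimum is 13/5 at row 2 (b leaves); pivot element 1.
Divide row 2 by 1; eliminate column a from the other rows.
After both pivots, the entry at constraint row 1, column s2 is -4/5.

-4/5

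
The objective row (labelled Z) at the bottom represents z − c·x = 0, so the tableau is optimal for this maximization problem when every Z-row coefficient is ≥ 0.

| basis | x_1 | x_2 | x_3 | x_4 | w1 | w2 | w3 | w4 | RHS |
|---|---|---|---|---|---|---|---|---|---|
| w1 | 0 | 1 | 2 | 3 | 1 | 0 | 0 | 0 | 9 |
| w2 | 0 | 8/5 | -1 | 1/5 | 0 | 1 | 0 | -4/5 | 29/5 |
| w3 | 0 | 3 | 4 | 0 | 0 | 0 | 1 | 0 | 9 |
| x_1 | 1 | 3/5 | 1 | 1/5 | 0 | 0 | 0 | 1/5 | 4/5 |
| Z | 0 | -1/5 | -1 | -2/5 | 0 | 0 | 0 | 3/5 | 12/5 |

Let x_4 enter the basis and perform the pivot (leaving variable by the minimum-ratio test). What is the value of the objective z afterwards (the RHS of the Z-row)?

18/5

Ratio test on column x_4 — row 1: 9/3 = 3; row 2: (29/5)/(1/5) = 29; row 3: entry 0 ≤ 0; row 4: (4/5)/(1/5) = 4. Minimum is 3 at row 1 (w1 leaves); pivot element 3.
Pivot on row 1; the Z-row RHS becomes 12/5 − (-2/5)·3 = 18/5.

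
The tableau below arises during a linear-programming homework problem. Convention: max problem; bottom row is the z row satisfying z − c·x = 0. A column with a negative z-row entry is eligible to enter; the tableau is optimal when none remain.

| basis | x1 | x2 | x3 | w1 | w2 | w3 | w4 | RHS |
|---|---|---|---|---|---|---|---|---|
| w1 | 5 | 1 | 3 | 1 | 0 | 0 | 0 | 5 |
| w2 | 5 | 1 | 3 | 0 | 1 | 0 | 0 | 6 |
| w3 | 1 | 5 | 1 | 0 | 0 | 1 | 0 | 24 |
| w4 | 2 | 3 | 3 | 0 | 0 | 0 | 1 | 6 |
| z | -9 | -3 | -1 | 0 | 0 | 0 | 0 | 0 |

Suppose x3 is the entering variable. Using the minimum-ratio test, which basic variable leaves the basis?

Column x3 entries and ratios — w1: 5/3 = 5/3; w2: 6/3 = 2; w3: 24/1 = 24; w4: 6/3 = 2.
Smallest ratio is 5/3 in the row of w1, so w1 leaves.

w1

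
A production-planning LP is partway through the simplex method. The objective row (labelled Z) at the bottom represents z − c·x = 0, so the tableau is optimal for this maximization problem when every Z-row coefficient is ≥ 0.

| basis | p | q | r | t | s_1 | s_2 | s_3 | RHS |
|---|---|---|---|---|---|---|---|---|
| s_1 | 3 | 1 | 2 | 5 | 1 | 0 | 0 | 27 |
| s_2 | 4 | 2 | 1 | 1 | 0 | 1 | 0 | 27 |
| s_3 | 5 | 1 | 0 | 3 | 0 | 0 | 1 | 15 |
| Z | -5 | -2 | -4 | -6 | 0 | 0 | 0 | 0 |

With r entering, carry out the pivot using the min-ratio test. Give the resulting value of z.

Ratio test on column r — row 1: 27/2 = 27/2; row 2: 27/1 = 27; row 3: entry 0 ≤ 0. Minimum is 27/2 at row 1 (s_1 leaves); pivot element 2.
Pivot on row 1; the Z-row RHS becomes 0 − (-4)·(27/2) = 54.

54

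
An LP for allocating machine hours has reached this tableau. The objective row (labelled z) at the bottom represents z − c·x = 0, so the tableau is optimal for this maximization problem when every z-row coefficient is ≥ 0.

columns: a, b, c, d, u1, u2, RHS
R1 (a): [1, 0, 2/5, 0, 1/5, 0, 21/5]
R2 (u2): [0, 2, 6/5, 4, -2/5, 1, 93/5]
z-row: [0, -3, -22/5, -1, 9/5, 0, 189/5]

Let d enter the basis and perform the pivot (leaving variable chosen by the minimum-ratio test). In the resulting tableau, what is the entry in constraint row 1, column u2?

Ratio test on column d — row 1: entry 0 ≤ 0; row 2: (93/5)/4 = 93/20. Minimum is 93/20 at row 2 (u2 leaves); pivot element 4.
Divide row 2 by 4; eliminate column d from the other rows.
Row 1 update in column u2: 0 − 0·(1/4) = 0.

0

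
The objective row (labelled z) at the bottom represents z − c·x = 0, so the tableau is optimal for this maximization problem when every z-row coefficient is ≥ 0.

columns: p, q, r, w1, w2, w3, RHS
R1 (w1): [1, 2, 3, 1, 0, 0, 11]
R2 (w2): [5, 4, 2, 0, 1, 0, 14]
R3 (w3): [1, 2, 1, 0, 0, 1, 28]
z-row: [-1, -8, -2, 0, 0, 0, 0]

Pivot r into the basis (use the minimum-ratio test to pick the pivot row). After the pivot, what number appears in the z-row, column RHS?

22/3

Ratio test on column r — row 1: 11/3 = 11/3; row 2: 14/2 = 7; row 3: 28/1 = 28. Minimum is 11/3 at row 1 (w1 leaves); pivot element 3.
Divide row 1 by 3; eliminate column r from the other rows.
z-row update in column RHS: 0 − (-2)·(11/3) = 22/3.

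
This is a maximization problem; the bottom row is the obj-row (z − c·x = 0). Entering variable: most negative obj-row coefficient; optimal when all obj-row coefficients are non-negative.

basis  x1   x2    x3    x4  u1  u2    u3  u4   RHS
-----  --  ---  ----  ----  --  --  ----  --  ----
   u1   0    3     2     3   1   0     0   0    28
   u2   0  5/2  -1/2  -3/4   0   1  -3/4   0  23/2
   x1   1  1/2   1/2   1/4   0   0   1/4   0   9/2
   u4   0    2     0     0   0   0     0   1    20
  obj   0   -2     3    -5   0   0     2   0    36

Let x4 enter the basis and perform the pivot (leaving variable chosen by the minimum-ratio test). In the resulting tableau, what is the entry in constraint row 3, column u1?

Ratio test on column x4 — row 1: 28/3 = 28/3; row 2: entry -3/4 ≤ 0; row 3: (9/2)/(1/4) = 18; row 4: entry 0 ≤ 0. Minimum is 28/3 at row 1 (u1 leaves); pivot element 3.
Divide row 1 by 3; eliminate column x4 from the other rows.
Row 3 update in column u1: 0 − (1/4)·(1/3) = -1/12.

-1/12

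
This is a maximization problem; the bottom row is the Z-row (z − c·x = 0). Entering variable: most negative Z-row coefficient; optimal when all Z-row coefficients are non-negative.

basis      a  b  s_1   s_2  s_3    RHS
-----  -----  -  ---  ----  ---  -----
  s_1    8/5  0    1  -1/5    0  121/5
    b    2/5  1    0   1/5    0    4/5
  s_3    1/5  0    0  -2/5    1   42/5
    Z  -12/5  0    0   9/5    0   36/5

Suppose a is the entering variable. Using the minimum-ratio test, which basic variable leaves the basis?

Column a entries and ratios — s_1: (121/5)/(8/5) = 121/8; b: (4/5)/(2/5) = 2; s_3: (42/5)/(1/5) = 42.
Smallest ratio is 2 in the row of b, so b leaves.

b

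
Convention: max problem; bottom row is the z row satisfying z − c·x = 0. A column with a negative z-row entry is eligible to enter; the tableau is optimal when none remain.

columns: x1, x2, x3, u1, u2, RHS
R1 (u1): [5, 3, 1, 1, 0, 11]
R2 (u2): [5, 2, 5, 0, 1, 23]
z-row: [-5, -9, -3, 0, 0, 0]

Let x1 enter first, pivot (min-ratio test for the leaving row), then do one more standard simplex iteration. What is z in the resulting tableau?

33

Ratio test on column x1 — row 1: 11/5 = 11/5; row 2: 23/5 = 23/5. Minimum is 11/5 at row 1 (u1 leaves); pivot element 5.
Pivot on row 1; the z-row RHS becomes 0 − (-5)·(11/5) = 11.
Next entering variable (most negative z-row entry -6): x2.
Ratio test on column x2 — row 1: (11/5)/(3/5) = 11/3; row 2: entry -1 ≤ 0. Minimum is 11/3 at row 1 (x1 leaves); pivot element 3/5.
After the second pivot the z-row RHS is 11 − (-6)·(11/3) = 33.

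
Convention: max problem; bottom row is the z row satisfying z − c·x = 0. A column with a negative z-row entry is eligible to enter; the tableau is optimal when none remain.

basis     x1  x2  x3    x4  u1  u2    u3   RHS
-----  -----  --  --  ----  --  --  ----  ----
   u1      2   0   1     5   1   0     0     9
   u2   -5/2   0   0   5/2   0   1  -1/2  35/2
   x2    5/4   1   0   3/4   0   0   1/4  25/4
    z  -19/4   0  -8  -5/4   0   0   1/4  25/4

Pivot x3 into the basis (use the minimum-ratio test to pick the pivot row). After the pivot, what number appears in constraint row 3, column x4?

3/4

Ratio test on column x3 — row 1: 9/1 = 9; row 2: entry 0 ≤ 0; row 3: entry 0 ≤ 0. Minimum is 9 at row 1 (u1 leaves); pivot element 1.
Divide row 1 by 1; eliminate column x3 from the other rows.
Row 3 update in column x4: 3/4 − 0·5 = 3/4.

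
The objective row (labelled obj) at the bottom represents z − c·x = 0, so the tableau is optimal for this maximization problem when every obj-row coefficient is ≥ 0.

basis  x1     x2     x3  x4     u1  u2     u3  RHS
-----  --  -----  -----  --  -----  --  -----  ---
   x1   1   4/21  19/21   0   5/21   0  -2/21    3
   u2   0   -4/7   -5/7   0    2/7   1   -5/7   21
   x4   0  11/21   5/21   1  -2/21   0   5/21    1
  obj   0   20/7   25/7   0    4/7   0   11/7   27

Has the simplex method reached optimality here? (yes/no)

Every obj-row coefficient is ≥ 0, so the tableau is optimal.

yes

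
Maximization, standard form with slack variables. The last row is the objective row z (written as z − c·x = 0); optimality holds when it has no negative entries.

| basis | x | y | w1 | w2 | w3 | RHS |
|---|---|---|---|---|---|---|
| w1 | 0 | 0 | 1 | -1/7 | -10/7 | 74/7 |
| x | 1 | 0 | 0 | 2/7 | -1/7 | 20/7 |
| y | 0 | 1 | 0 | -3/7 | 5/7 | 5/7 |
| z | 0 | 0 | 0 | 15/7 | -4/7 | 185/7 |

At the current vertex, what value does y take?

y is basic (row 3); its value is the RHS of that row, 5/7.

5/7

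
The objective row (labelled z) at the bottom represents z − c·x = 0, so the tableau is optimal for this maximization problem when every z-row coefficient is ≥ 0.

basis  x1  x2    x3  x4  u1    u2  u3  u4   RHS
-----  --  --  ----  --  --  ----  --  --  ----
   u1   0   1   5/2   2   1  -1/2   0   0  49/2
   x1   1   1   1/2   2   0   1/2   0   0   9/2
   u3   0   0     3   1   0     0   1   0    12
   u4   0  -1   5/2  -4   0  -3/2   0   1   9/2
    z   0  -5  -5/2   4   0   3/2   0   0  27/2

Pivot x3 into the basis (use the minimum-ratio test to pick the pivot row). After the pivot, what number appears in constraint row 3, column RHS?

33/5

Ratio test on column x3 — row 1: (49/2)/(5/2) = 49/5; row 2: (9/2)/(1/2) = 9; row 3: 12/3 = 4; row 4: (9/2)/(5/2) = 9/5. Minimum is 9/5 at row 4 (u4 leaves); pivot element 5/2.
Divide row 4 by 5/2; eliminate column x3 from the other rows.
Row 3 update in column RHS: 12 − 3·(9/5) = 33/5.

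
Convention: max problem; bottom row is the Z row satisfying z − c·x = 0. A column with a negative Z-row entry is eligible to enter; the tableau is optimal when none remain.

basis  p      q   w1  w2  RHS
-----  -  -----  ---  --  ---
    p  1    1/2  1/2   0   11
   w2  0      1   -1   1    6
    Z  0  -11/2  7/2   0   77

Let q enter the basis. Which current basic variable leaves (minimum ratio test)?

w2

Column q entries and ratios — p: 11/(1/2) = 22; w2: 6/1 = 6.
Smallest ratio is 6 in the row of w2, so w2 leaves.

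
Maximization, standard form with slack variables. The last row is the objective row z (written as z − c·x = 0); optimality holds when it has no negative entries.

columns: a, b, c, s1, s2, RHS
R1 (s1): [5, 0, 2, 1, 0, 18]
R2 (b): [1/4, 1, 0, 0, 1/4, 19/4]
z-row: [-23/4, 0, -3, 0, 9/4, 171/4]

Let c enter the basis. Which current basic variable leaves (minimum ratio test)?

s1

Column c entries and ratios — s1: 18/2 = 9; b: 0 ≤ 0, skip.
Smallest ratio is 9 in the row of s1, so s1 leaves.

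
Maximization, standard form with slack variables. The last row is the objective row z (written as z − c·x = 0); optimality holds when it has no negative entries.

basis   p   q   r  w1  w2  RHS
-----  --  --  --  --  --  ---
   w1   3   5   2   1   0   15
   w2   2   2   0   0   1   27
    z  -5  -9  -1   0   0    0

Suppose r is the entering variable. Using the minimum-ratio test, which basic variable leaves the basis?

Column r entries and ratios — w1: 15/2 = 15/2; w2: 0 ≤ 0, skip.
Smallest ratio is 15/2 in the row of w1, so w1 leaves.

w1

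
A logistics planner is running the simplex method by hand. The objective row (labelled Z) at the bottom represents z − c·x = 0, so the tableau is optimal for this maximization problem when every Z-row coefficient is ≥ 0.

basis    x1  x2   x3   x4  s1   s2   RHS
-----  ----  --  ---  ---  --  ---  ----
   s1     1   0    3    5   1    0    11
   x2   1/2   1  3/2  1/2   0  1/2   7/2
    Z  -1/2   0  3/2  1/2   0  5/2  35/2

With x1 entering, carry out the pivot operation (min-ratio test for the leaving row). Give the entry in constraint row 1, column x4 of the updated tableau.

Ratio test on column x1 — row 1: 11/1 = 11; row 2: (7/2)/(1/2) = 7. Minimum is 7 at row 2 (x2 leaves); pivot element 1/2.
Divide row 2 by 1/2; eliminate column x1 from the other rows.
Row 1 update in column x4: 5 − 1·1 = 4.

4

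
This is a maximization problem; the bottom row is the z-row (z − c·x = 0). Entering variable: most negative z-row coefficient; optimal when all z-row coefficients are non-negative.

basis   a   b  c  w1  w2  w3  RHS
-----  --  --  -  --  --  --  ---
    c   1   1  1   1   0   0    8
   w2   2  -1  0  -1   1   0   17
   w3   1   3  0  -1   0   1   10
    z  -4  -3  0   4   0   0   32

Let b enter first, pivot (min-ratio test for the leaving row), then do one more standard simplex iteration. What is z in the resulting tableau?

63

Ratio test on column b — row 1: 8/1 = 8; row 2: entry -1 ≤ 0; row 3: 10/3 = 10/3. Minimum is 10/3 at row 3 (w3 leaves); pivot element 3.
Pivot on row 3; the z-row RHS becomes 32 − (-3)·(10/3) = 42.
Next entering variable (most negative z-row entry -3): a.
Ratio test on column a — row 1: (14/3)/(2/3) = 7; row 2: (61/3)/(7/3) = 61/7; row 3: (10/3)/(1/3) = 10. Minimum is 7 at row 1 (c leaves); pivot element 2/3.
After the second pivot the z-row RHS is 42 − (-3)·7 = 63.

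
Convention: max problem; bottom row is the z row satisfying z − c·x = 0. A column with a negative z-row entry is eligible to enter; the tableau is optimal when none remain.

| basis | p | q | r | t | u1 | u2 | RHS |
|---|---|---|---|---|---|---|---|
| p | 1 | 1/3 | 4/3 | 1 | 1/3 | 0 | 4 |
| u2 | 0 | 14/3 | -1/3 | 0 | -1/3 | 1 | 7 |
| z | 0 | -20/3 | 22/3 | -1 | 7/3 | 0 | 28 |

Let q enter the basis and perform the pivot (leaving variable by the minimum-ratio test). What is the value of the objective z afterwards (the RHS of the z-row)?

38

Ratio test on column q — row 1: 4/(1/3) = 12; row 2: 7/(14/3) = 3/2. Minimum is 3/2 at row 2 (u2 leaves); pivot element 14/3.
Pivot on row 2; the z-row RHS becomes 28 − (-20/3)·(3/2) = 38.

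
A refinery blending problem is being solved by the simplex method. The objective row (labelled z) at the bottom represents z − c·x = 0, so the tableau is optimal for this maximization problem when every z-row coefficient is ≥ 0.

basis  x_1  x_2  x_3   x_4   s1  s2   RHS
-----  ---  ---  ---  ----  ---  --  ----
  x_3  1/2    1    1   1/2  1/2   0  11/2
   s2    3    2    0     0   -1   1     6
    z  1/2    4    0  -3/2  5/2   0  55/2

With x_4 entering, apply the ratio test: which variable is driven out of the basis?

x_3

Column x_4 entries and ratios — x_3: (11/2)/(1/2) = 11; s2: 0 ≤ 0, skip.
Smallest ratio is 11 in the row of x_3, so x_3 leaves.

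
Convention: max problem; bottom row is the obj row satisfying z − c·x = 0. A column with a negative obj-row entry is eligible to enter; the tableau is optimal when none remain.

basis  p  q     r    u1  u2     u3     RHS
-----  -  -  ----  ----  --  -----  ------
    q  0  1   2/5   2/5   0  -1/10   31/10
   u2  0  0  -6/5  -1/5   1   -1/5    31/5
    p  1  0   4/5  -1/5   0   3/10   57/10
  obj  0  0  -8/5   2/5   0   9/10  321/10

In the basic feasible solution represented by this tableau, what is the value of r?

0

r is not in the basis, so in the current basic feasible solution r = 0.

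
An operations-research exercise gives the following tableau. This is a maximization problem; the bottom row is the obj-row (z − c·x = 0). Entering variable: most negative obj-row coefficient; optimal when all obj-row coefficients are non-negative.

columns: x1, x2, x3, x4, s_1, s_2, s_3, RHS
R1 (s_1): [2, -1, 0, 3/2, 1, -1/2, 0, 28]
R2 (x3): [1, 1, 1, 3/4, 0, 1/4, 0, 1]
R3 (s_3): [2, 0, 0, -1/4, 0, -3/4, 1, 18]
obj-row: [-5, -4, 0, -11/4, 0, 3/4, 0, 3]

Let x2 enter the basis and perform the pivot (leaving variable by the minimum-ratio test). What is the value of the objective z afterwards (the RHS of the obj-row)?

7

Ratio test on column x2 — row 1: entry -1 ≤ 0; row 2: 1/1 = 1; row 3: entry 0 ≤ 0. Minimum is 1 at row 2 (x3 leaves); pivot element 1.
Pivot on row 2; the obj-row RHS becomes 3 − (-4)·1 = 7.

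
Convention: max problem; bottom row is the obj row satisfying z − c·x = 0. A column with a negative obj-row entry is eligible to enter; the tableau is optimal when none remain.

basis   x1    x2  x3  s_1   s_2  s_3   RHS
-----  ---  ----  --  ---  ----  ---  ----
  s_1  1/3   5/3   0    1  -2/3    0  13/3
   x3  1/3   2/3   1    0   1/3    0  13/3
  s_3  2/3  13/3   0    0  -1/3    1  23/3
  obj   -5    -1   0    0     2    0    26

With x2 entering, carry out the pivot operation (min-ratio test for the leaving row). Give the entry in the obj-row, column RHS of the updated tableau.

361/13

Ratio test on column x2 — row 1: (13/3)/(5/3) = 13/5; row 2: (13/3)/(2/3) = 13/2; row 3: (23/3)/(13/3) = 23/13. Minimum is 23/13 at row 3 (s_3 leaves); pivot element 13/3.
Divide row 3 by 13/3; eliminate column x2 from the other rows.
obj-row update in column RHS: 26 − (-1)·(23/13) = 361/13.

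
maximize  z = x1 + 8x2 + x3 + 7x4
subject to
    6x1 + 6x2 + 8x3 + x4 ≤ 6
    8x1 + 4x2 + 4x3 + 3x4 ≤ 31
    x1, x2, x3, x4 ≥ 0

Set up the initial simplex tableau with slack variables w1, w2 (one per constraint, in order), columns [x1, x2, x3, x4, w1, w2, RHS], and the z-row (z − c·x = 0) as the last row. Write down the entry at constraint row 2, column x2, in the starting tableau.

4

Constraint 2 has coefficient 4 on x2.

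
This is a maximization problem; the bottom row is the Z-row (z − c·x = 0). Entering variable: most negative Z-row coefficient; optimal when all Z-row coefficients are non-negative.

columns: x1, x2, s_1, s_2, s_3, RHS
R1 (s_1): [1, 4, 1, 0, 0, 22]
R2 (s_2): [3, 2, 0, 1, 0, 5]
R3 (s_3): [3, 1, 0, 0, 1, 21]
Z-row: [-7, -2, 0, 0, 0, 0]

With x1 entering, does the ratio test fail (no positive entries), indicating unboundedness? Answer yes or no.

Column x1 has positive entries in row(s) 1, 2, 3, so the ratio test bounds it — not unbounded.

no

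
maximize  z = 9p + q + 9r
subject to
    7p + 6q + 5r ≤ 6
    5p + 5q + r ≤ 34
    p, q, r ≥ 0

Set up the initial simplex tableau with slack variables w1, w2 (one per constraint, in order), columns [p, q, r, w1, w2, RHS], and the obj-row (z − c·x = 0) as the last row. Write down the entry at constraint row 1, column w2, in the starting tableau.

Slack w2 belongs to constraint 2; its column is the unit vector e_2, so the entry in row 1 is 0.

0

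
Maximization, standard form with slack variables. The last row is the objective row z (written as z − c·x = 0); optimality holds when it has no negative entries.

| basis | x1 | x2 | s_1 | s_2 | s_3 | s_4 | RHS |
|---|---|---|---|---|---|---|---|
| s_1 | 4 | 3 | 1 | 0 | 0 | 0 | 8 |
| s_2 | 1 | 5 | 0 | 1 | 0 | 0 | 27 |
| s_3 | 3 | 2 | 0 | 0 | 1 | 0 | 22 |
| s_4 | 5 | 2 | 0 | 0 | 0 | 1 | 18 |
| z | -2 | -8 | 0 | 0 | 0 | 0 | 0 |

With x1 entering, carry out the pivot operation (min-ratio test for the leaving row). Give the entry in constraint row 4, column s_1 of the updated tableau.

-5/4

Ratio test on column x1 — row 1: 8/4 = 2; row 2: 27/1 = 27; row 3: 22/3 = 22/3; row 4: 18/5 = 18/5. Minimum is 2 at row 1 (s_1 leaves); pivot element 4.
Divide row 1 by 4; eliminate column x1 from the other rows.
Row 4 update in column s_1: 0 − 5·(1/4) = -5/4.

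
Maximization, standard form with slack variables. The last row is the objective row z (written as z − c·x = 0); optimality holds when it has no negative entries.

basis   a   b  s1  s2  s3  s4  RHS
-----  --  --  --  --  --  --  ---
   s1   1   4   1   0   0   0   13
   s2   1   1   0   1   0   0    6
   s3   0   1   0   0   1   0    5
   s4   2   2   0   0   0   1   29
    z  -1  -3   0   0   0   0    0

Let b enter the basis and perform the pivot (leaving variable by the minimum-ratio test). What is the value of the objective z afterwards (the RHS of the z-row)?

Ratio test on column b — row 1: 13/4 = 13/4; row 2: 6/1 = 6; row 3: 5/1 = 5; row 4: 29/2 = 29/2. Minimum is 13/4 at row 1 (s1 leaves); pivot element 4.
Pivot on row 1; the z-row RHS becomes 0 − (-3)·(13/4) = 39/4.

39/4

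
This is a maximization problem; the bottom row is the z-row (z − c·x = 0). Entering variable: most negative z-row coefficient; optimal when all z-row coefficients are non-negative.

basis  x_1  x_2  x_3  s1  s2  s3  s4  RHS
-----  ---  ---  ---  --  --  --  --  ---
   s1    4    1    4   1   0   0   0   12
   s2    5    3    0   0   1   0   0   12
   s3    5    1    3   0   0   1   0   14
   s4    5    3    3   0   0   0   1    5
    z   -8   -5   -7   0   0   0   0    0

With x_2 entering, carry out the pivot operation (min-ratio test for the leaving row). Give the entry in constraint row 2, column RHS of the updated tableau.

Ratio test on column x_2 — row 1: 12/1 = 12; row 2: 12/3 = 4; row 3: 14/1 = 14; row 4: 5/3 = 5/3. Minimum is 5/3 at row 4 (s4 leaves); pivot element 3.
Divide row 4 by 3; eliminate column x_2 from the other rows.
Row 2 update in column RHS: 12 − 3·(5/3) = 7.

7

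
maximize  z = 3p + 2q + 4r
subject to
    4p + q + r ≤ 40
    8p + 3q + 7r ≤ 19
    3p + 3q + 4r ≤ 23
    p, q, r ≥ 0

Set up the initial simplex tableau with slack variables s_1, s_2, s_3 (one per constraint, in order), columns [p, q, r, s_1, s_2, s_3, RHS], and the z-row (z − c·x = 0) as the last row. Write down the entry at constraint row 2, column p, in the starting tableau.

Constraint 2 has coefficient 8 on p.

8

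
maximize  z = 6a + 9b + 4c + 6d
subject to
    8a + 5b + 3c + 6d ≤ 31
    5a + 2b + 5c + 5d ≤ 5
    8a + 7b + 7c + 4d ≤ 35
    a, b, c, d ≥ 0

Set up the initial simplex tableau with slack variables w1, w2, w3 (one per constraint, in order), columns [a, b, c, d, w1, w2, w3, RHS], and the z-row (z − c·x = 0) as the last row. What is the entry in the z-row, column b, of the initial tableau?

The z-row carries the negated objective coefficients: the b entry is -9.

-9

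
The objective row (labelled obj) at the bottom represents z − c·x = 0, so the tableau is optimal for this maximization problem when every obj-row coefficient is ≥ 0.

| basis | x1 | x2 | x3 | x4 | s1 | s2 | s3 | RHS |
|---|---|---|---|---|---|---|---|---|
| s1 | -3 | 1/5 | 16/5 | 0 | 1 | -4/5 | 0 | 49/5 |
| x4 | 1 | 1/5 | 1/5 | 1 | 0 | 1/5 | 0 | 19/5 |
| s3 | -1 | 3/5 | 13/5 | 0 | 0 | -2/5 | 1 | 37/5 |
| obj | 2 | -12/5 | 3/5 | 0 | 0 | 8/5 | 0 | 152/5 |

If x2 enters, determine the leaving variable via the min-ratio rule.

Column x2 entries and ratios — s1: (49/5)/(1/5) = 49; x4: (19/5)/(1/5) = 19; s3: (37/5)/(3/5) = 37/3.
Smallest ratio is 37/3 in the row of s3, so s3 leaves.

s3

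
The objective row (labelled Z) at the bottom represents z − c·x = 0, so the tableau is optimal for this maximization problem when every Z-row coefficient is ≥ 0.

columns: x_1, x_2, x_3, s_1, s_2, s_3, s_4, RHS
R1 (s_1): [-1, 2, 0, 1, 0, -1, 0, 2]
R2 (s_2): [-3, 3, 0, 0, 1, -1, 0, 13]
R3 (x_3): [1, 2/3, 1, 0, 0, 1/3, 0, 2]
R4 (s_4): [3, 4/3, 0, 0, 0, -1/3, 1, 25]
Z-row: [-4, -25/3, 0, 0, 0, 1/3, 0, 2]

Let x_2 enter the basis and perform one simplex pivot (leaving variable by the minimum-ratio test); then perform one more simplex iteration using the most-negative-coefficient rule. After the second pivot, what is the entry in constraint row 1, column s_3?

Ratio test on column x_2 — row 1: 2/2 = 1; row 2: 13/3 = 13/3; row 3: 2/(2/3) = 3; row 4: 25/(4/3) = 75/4. Minimum is 1 at row 1 (s_1 leaves); pivot element 2.
Divide row 1 by 2; eliminate column x_2 from the other rows.
Second iteration: most negative Z-row entry is -49/6 in column x_1, so x_1 enters.
Ratio test on column x_1 — row 1: entry -1/2 ≤ 0; row 2: entry -3/2 ≤ 0; row 3: (4/3)/(4/3) = 1; row 4: (71/3)/(11/3) = 71/11. Minimum is 1 at row 3 (x_3 leaves); pivot element 4/3.
Divide row 3 by 4/3; eliminate column x_1 from the other rows.
After both pivots, the entry at constraint row 1, column s_3 is -1/4.

-1/4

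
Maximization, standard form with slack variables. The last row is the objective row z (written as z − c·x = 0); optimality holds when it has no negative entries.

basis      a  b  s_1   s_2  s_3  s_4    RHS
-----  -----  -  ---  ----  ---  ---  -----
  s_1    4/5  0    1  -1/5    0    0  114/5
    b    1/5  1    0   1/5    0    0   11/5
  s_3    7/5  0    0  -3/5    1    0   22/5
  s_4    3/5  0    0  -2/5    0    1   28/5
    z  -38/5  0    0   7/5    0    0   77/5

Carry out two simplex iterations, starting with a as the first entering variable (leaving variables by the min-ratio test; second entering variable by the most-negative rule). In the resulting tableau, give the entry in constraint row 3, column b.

Ratio test on column a — row 1: (114/5)/(4/5) = 57/2; row 2: (11/5)/(1/5) = 11; row 3: (22/5)/(7/5) = 22/7; row 4: (28/5)/(3/5) = 28/3. Minimum is 22/7 at row 3 (s_3 leaves); pivot element 7/5.
Divide row 3 by 7/5; eliminate column a from the other rows.
Second iteration: most negative z-row entry is -13/7 in column s_2, so s_2 enters.
Ratio test on column s_2 — row 1: (142/7)/(1/7) = 142; row 2: (11/7)/(2/7) = 11/2; row 3: entry -3/7 ≤ 0; row 4: entry -1/7 ≤ 0. Minimum is 11/2 at row 2 (b leaves); pivot element 2/7.
Divide row 2 by 2/7; eliminate column s_2 from the other rows.
After both pivots, the entry at constraint row 3, column b is 3/2.

3/2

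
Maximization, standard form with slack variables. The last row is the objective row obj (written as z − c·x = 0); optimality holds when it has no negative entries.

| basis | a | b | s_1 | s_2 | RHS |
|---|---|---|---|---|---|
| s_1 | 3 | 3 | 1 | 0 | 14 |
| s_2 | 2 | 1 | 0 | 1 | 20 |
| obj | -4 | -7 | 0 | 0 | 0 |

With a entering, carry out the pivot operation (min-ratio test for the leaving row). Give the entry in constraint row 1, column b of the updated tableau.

1

Ratio test on column a — row 1: 14/3 = 14/3; row 2: 20/2 = 10. Minimum is 14/3 at row 1 (s_1 leaves); pivot element 3.
Divide row 1 by 3; eliminate column a from the other rows.
In the new row 1, the b entry is the old entry divided by the pivot: 3/3 = 1.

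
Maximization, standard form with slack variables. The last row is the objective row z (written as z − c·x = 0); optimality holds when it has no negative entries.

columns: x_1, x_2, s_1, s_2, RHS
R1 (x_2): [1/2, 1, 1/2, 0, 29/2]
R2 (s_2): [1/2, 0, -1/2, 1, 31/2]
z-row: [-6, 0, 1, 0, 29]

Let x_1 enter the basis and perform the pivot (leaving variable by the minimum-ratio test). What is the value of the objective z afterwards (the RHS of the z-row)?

203

Ratio test on column x_1 — row 1: (29/2)/(1/2) = 29; row 2: (31/2)/(1/2) = 31. Minimum is 29 at row 1 (x_2 leaves); pivot element 1/2.
Pivot on row 1; the z-row RHS becomes 29 − (-6)·29 = 203.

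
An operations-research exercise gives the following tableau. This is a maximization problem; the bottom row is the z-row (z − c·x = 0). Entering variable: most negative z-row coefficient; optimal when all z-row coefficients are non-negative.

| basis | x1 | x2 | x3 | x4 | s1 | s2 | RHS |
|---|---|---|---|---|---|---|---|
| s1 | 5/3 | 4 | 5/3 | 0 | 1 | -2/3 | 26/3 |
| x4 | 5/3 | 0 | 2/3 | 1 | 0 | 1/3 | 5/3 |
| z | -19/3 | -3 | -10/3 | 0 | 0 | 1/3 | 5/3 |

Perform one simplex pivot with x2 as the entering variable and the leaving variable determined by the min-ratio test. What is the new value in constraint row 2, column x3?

2/3

Ratio test on column x2 — row 1: (26/3)/4 = 13/6; row 2: entry 0 ≤ 0. Minimum is 13/6 at row 1 (s1 leaves); pivot element 4.
Divide row 1 by 4; eliminate column x2 from the other rows.
Row 2 update in column x3: 2/3 − 0·(5/12) = 2/3.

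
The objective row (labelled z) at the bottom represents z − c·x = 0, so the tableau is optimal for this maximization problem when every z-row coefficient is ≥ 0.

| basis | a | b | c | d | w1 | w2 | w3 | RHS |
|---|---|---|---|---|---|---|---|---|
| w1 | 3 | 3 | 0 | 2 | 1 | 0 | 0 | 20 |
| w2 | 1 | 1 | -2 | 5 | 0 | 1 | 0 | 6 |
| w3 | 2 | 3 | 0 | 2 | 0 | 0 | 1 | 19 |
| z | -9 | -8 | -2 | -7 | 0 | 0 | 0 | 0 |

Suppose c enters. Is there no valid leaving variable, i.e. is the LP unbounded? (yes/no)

Every constraint-row entry in column c is ≤ 0, so increasing c is unbounded.

yes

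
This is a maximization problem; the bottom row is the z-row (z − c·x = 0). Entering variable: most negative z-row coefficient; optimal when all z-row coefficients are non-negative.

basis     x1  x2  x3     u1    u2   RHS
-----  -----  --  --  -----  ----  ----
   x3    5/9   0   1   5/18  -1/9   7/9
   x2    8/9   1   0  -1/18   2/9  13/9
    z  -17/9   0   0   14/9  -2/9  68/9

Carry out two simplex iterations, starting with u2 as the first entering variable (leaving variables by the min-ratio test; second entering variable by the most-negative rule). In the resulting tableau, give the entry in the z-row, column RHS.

Ratio test on column u2 — row 1: entry -1/9 ≤ 0; row 2: (13/9)/(2/9) = 13/2. Minimum is 13/2 at row 2 (x2 leaves); pivot element 2/9.
Divide row 2 by 2/9; eliminate column u2 from the other rows.
Second iteration: most negative z-row entry is -1 in column x1, so x1 enters.
Ratio test on column x1 — row 1: (3/2)/1 = 3/2; row 2: (13/2)/4 = 13/8. Minimum is 3/2 at row 1 (x3 leaves); pivot element 1.
Divide row 1 by 1; eliminate column x1 from the other rows.
After both pivots, the entry at the z-row, column RHS is 21/2.

21/2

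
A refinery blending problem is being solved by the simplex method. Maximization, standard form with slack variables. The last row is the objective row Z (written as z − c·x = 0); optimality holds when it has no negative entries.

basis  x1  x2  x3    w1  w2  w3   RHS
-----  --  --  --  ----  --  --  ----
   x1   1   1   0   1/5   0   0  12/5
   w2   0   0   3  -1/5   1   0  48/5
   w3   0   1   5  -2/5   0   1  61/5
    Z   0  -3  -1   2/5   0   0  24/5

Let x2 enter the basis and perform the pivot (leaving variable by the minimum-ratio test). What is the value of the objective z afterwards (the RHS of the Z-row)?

Ratio test on column x2 — row 1: (12/5)/1 = 12/5; row 2: entry 0 ≤ 0; row 3: (61/5)/1 = 61/5. Minimum is 12/5 at row 1 (x1 leaves); pivot element 1.
Pivot on row 1; the Z-row RHS becomes 24/5 − (-3)·(12/5) = 12.

12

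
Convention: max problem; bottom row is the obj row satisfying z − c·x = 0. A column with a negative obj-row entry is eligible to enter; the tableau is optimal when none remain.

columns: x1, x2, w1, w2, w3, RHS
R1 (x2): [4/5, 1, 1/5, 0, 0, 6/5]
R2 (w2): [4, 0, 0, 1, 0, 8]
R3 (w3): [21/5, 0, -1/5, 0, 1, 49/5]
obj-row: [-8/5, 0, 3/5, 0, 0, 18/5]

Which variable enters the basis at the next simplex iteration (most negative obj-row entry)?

x1

Negative obj-row entries: x1: -8/5.
The most negative is -8/5 in column x1, so x1 enters.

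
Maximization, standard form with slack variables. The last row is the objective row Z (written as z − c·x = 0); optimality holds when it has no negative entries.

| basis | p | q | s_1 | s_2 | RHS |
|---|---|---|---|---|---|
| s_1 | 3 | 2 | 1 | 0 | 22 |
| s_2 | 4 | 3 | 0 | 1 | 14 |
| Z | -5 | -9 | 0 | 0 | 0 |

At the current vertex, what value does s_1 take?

s_1 is basic (row 1); its value is the RHS of that row, 22.

22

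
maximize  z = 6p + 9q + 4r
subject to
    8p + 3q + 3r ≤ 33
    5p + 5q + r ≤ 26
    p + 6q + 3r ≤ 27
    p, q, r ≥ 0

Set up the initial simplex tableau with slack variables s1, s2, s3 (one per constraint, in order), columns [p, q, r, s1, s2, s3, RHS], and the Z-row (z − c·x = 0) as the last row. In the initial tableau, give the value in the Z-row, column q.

-9

The Z-row carries the negated objective coefficients: the q entry is -9.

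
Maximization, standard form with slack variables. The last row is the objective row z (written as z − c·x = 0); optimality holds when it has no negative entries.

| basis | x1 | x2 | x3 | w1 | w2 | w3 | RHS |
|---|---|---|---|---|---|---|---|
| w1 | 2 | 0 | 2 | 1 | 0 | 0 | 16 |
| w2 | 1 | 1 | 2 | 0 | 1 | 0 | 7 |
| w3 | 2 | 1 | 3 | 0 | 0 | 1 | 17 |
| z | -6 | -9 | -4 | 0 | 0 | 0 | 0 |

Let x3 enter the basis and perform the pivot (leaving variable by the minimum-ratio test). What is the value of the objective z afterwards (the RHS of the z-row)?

14

Ratio test on column x3 — row 1: 16/2 = 8; row 2: 7/2 = 7/2; row 3: 17/3 = 17/3. Minimum is 7/2 at row 2 (w2 leaves); pivot element 2.
Pivot on row 2; the z-row RHS becomes 0 − (-4)·(7/2) = 14.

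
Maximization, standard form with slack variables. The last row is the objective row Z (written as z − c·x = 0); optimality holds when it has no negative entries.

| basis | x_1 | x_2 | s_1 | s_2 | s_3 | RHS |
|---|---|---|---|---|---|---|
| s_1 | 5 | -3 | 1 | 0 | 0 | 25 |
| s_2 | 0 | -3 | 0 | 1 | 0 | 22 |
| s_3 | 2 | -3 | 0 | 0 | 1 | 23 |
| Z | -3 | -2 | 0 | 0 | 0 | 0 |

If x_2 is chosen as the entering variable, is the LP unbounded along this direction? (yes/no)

Every constraint-row entry in column x_2 is ≤ 0, so increasing x_2 is unbounded.

yes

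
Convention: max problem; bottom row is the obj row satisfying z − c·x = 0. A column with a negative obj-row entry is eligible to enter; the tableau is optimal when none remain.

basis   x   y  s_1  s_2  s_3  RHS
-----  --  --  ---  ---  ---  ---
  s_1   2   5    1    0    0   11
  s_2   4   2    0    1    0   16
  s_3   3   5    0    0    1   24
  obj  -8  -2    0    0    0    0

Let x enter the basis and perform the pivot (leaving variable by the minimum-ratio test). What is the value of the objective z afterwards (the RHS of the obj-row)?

Ratio test on column x — row 1: 11/2 = 11/2; row 2: 16/4 = 4; row 3: 24/3 = 8. Minimum is 4 at row 2 (s_2 leaves); pivot element 4.
Pivot on row 2; the obj-row RHS becomes 0 − (-8)·4 = 32.

32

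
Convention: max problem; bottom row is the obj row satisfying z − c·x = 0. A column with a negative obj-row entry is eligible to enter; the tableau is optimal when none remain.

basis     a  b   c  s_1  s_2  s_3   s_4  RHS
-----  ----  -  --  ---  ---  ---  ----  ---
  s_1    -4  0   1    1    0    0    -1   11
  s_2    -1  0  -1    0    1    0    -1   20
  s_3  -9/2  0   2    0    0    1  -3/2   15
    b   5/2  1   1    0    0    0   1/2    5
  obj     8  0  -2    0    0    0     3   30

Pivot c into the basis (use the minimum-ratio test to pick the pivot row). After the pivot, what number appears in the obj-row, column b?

Ratio test on column c — row 1: 11/1 = 11; row 2: entry -1 ≤ 0; row 3: 15/2 = 15/2; row 4: 5/1 = 5. Minimum is 5 at row 4 (b leaves); pivot element 1.
Divide row 4 by 1; eliminate column c from the other rows.
obj-row update in column b: 0 − (-2)·1 = 2.

2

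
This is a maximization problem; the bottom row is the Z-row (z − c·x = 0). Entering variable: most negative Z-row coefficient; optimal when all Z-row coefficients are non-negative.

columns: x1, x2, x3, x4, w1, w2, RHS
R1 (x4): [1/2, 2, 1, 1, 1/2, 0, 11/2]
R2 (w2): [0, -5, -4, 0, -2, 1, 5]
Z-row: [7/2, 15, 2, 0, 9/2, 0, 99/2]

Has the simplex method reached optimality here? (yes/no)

Every Z-row coefficient is ≥ 0, so the tableau is optimal.

yes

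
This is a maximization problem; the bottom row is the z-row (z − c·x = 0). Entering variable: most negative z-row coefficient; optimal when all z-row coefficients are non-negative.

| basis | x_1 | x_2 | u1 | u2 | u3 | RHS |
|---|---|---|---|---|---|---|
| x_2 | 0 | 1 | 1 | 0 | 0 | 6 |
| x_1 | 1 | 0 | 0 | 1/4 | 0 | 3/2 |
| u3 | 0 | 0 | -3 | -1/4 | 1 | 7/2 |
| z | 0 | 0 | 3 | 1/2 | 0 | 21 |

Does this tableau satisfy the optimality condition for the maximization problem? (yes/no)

yes

Every z-row coefficient is ≥ 0, so the tableau is optimal.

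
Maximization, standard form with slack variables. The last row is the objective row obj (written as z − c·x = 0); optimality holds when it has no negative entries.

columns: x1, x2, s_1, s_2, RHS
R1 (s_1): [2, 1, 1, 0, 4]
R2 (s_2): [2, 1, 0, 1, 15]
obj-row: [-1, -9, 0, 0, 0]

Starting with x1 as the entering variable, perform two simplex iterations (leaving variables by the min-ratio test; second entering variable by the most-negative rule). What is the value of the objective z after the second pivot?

Ratio test on column x1 — row 1: 4/2 = 2; row 2: 15/2 = 15/2. Minimum is 2 at row 1 (s_1 leaves); pivot element 2.
Pivot on row 1; the obj-row RHS becomes 0 − (-1)·2 = 2.
Next entering variable (most negative obj-row entry -17/2): x2.
Ratio test on column x2 — row 1: 2/(1/2) = 4; row 2: entry 0 ≤ 0. Minimum is 4 at row 1 (x1 leaves); pivot element 1/2.
After the second pivot the obj-row RHS is 2 − (-17/2)·4 = 36.

36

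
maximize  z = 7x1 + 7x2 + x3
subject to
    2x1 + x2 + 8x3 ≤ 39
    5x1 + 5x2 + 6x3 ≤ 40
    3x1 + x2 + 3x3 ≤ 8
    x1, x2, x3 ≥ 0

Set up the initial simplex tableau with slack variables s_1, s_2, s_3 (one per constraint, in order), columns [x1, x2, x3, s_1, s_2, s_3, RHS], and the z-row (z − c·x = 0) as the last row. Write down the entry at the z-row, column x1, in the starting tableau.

The z-row carries the negated objective coefficients: the x1 entry is -7.

-7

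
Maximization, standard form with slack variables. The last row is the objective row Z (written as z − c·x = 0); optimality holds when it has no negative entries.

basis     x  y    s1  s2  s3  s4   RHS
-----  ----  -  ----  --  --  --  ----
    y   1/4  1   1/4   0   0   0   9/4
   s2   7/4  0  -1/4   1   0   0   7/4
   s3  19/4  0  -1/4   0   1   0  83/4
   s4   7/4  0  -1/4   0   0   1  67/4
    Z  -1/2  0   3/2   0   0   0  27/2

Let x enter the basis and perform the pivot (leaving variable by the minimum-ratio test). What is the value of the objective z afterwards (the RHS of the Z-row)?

14

Ratio test on column x — row 1: (9/4)/(1/4) = 9; row 2: (7/4)/(7/4) = 1; row 3: (83/4)/(19/4) = 83/19; row 4: (67/4)/(7/4) = 67/7. Minimum is 1 at row 2 (s2 leaves); pivot element 7/4.
Pivot on row 2; the Z-row RHS becomes 27/2 − (-1/2)·1 = 14.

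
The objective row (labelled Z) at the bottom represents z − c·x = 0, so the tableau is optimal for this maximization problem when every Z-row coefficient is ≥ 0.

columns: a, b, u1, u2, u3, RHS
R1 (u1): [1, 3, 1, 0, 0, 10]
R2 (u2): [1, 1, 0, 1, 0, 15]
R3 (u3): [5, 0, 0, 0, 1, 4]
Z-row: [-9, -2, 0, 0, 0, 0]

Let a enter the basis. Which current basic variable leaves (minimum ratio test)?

Column a entries and ratios — u1: 10/1 = 10; u2: 15/1 = 15; u3: 4/5 = 4/5.
Smallest ratio is 4/5 in the row of u3, so u3 leaves.

u3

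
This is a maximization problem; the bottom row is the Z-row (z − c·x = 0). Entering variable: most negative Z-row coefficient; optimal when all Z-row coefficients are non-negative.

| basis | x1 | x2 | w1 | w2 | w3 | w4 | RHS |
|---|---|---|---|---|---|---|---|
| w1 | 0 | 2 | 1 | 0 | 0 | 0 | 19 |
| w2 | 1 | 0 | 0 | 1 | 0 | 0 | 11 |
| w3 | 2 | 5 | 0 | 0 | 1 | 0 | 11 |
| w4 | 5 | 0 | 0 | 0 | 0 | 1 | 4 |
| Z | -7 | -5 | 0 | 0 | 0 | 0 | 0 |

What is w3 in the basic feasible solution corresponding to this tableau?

11

w3 is basic (row 3); its value is the RHS of that row, 11.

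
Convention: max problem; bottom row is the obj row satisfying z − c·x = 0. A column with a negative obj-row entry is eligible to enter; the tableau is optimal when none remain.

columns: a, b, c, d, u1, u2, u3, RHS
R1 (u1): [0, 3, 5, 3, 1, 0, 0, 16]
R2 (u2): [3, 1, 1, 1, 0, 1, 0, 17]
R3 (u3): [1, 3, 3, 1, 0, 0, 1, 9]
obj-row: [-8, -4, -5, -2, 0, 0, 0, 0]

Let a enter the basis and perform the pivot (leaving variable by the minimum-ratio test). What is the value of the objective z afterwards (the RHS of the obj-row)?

136/3

Ratio test on column a — row 1: entry 0 ≤ 0; row 2: 17/3 = 17/3; row 3: 9/1 = 9. Minimum is 17/3 at row 2 (u2 leaves); pivot element 3.
Pivot on row 2; the obj-row RHS becomes 0 − (-8)·(17/3) = 136/3.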